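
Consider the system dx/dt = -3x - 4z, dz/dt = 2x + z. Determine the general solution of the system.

x(t) = c_1e^(-t)sin(2t) + c_1e^(-t)cos(2t) + c_2e^(-t)sin(2t) - c_2e^(-t)cos(2t), z(t) = -c_1e^(-t)cos(2t) - c_2e^(-t)sin(2t)

Coefficient matrix A = [[-3, -4], [2, 1]].
Characteristic polynomial det(A - λI) = λ^2 + 2λ + 5 = 0.
Eigenvalues λ = -1 ± 2i (complex conjugate pair).
For λ=-1+2i: an eigenvector is (1,-1) - i(1,0) = (1 - i, -1).
A real fundamental pair from Re and Im of e^((-1+2i)t)v: X_1 = e^(-t)(cos(2t)·(1,-1) + sin(2t)·(1,0)), X_2 = e^(-t)(sin(2t)·(1,-1) - cos(2t)·(1,0)).
General solution: c_1X_1 + c_2X_2.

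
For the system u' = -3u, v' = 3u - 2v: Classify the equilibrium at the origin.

A = [[-3,0],[3,-2]]; det(A-λI) = λ^2 + 5λ + 6.
λ = -2, -3: both negative.

stable node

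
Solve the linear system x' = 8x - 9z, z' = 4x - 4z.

Coefficient matrix A = [[8, -9], [4, -4]].
Characteristic polynomial det(A - λI) = λ^2 - 4λ + 4 = 0.
Single eigenvalue λ = 2 with algebraic multiplicity 2.
Eigenvector v = (-3,-2); generalized eigenvector w with (A-λI)w=v is (-2,-1).
General solution: e^(2t)[C_1·v + C_2·(t·v + w)].

x(t) = -3C_1e^(2t) - 3C_2te^(2t) - 2C_2e^(2t), z(t) = -2C_1e^(2t) - 2C_2te^(2t) - C_2e^(2t)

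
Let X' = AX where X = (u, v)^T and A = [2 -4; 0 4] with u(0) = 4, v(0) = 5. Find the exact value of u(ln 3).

-684

A = [[2,-4],[0,4]]; eigenvalues λ = 4, 2.
Eigenvectors: (2,-1) for λ=4, (-1,0) for λ=2.
From the initial condition, c_1 = -5, c_2 = -14.
u(ln 3) = (-5)(3^4)(2) + (-14)(3^2)(-1) = -684.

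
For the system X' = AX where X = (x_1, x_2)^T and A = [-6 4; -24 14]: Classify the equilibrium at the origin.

unstable node

A = [[-6,4],[-24,14]]; det(A-λI) = λ^2 - 8λ + 12.
λ = 6, 2: both positive.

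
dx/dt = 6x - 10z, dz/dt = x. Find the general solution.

x(t) = c_1e^(3t)sin(t) - 3c_1e^(3t)cos(t) - 3c_2e^(3t)sin(t) - c_2e^(3t)cos(t), z(t) = -c_1e^(3t)cos(t) - c_2e^(3t)sin(t)

Coefficient matrix A = [[6, -10], [1, 0]].
Characteristic polynomial det(A - λI) = λ^2 - 6λ + 10 = 0.
Eigenvalues λ = 3 ± i (complex conjugate pair).
For λ=3+i: an eigenvector is (-3,-1) - i(1,0) = (-3 - i, -1).
A real fundamental pair from Re and Im of e^((3+i)t)v: X_1 = e^(3t)(cos(t)·(-3,-1) + sin(t)·(1,0)), X_2 = e^(3t)(sin(t)·(-3,-1) - cos(t)·(1,0)).
General solution: c_1X_1 + c_2X_2.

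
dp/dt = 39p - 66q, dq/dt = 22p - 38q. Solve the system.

p(t) = -3K_1e^(-5t) - 2K_2e^(6t), q(t) = -2K_1e^(-5t) - K_2e^(6t)

Coefficient matrix A = [[39, -66], [22, -38]].
Characteristic polynomial det(A - λI) = λ^2 - λ - 30 = 0.
Eigenvalues λ = -5, 6.
For λ=-5: (A-λI) row 1 is [44, -66], so an eigenvector is (-3, -2).
For λ=6: (A-λI) row 1 is [33, -66], so an eigenvector is (-2, -1).
General solution: K_1e^(-5t)(-3,-2) + K_2e^(6t)(-2,-1).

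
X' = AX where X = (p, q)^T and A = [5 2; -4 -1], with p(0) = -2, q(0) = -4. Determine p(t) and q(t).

p(t) = -8e^(3t) + 6e^(t), q(t) = 8e^(3t) - 12e^(t)

Coefficient matrix A = [[5, 2], [-4, -1]].
Characteristic polynomial det(A - λI) = λ^2 - 4λ + 3 = 0.
Eigenvalues λ = 1, 3.
For λ=1: (A-λI) row 1 is [4, 2], so an eigenvector is (1, -2).
For λ=3: (A-λI) row 1 is [2, 2], so an eigenvector is (1, -1).
General solution: K_1e^(t)(1,-2) + K_2e^(3t)(1,-1).
Applying p(0)=-2, q(0)=-4 gives K_1=6, K_2=-8.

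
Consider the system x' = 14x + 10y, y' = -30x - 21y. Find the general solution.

x(t) = C_1e^(-6t) + 2C_2e^(-t), y(t) = -2C_1e^(-6t) - 3C_2e^(-t)

Coefficient matrix A = [[14, 10], [-30, -21]].
Characteristic polynomial det(A - λI) = λ^2 + 7λ + 6 = 0.
Eigenvalues λ = -6, -1.
For λ=-6: (A-λI) row 1 is [20, 10], so an eigenvector is (1, -2).
For λ=-1: (A-λI) row 1 is [15, 10], so an eigenvector is (2, -3).
General solution: C_1e^(-6t)(1,-2) + C_2e^(-t)(2,-3).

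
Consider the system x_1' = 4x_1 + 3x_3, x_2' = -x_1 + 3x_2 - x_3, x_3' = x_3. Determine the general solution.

Coefficient matrix A = [[4, 0, 3], [-1, 3, -1], [0, 0, 1]].
det(A - λI) = 0 gives eigenvalues λ = 3, 4, 1.
For λ=3: eigenvector (0,1,0).
For λ=4: eigenvector (-1,1,0).
For λ=1: eigenvector (-1,0,1).
General solution: c_1e^(3t)(0,1,0) + c_2e^(4t)(-1,1,0) + c_3e^(t)(-1,0,1).

x_1(t) = -c_2e^(4t) - c_3e^(t), x_2(t) = c_1e^(3t) + c_2e^(4t), x_3(t) = c_3e^(t)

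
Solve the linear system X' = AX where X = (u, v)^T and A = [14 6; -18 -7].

u(t) = -K_1e^(2t) - 2K_2e^(5t), v(t) = 2K_1e^(2t) + 3K_2e^(5t)

Coefficient matrix A = [[14, 6], [-18, -7]].
Characteristic polynomial det(A - λI) = λ^2 - 7λ + 10 = 0.
Eigenvalues λ = 2, 5.
For λ=2: (A-λI) row 1 is [12, 6], so an eigenvector is (-1, 2).
For λ=5: (A-λI) row 1 is [9, 6], so an eigenvector is (-2, 3).
General solution: K_1e^(2t)(-1,2) + K_2e^(5t)(-2,3).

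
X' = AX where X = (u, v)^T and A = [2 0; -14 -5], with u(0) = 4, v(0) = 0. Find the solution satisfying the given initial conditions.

u(t) = 4e^(2t), v(t) = -8e^(2t) + 8e^(-5t)

Coefficient matrix A = [[2, 0], [-14, -5]].
Characteristic polynomial det(A - λI) = λ^2 + 3λ - 10 = 0.
Eigenvalues λ = 2, -5.
For λ=2: (A-λI) row 2 is [-14, -7], so an eigenvector is (-1, 2).
For λ=-5: (A-λI) row 1 is [7, 0], so an eigenvector is (0, 1).
General solution: C_1e^(2t)(-1,2) + C_2e^(-5t)(0,1).
Applying u(0)=4, v(0)=0 gives C_1=-4, C_2=8.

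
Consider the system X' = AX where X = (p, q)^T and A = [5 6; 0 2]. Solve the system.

p(t) = 2C_1e^(2t) + C_2e^(5t), q(t) = -C_1e^(2t)

Coefficient matrix A = [[5, 6], [0, 2]].
Characteristic polynomial det(A - λI) = λ^2 - 7λ + 10 = 0.
Eigenvalues λ = 2, 5.
For λ=2: (A-λI) row 1 is [3, 6], so an eigenvector is (2, -1).
For λ=5: (A-λI) row 1 is [0, 6], so an eigenvector is (1, 0).
General solution: C_1e^(2t)(2,-1) + C_2e^(5t)(1,0).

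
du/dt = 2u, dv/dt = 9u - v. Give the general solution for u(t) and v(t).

Coefficient matrix A = [[2, 0], [9, -1]].
Characteristic polynomial det(A - λI) = λ^2 - λ - 2 = 0.
Eigenvalues λ = -1, 2.
For λ=-1: (A-λI) row 1 is [3, 0], so an eigenvector is (0, 1).
For λ=2: (A-λI) row 2 is [9, -3], so an eigenvector is (-1, -3).
General solution: K_1e^(-t)(0,1) + K_2e^(2t)(-1,-3).

u(t) = -K_2e^(2t), v(t) = K_1e^(-t) - 3K_2e^(2t)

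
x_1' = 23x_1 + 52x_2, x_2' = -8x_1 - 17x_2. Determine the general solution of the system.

x_1(t) = -2C_1e^(3t)sin(4t) - 3C_1e^(3t)cos(4t) - 3C_2e^(3t)sin(4t) + 2C_2e^(3t)cos(4t), x_2(t) = C_1e^(3t)sin(4t) + C_1e^(3t)cos(4t) + C_2e^(3t)sin(4t) - C_2e^(3t)cos(4t)

Coefficient matrix A = [[23, 52], [-8, -17]].
Characteristic polynomial det(A - λI) = λ^2 - 6λ + 25 = 0.
Eigenvalues λ = 3 ± 4i (complex conjugate pair).
For λ=3+4i: an eigenvector is (-3,1) - i(-2,1) = (-3 + 2i, 1 - i).
A real fundamental pair from Re and Im of e^((3+4i)t)v: X_1 = e^(3t)(cos(4t)·(-3,1) + sin(4t)·(-2,1)), X_2 = e^(3t)(sin(4t)·(-3,1) - cos(4t)·(-2,1)).
General solution: C_1X_1 + C_2X_2.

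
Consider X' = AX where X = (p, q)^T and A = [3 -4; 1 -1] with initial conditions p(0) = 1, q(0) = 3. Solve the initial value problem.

p(t) = -10te^(t) + e^(t), q(t) = -5te^(t) + 3e^(t)

Coefficient matrix A = [[3, -4], [1, -1]].
Characteristic polynomial det(A - λI) = λ^2 - 2λ + 1 = 0.
Single eigenvalue λ = 1 with algebraic multiplicity 2.
Eigenvector v = (-2,-1); generalized eigenvector w with (A-λI)w=v is (-1,0).
General solution: e^(t)[K_1·v + K_2·(t·v + w)].
Applying p(0)=1, q(0)=3 gives K_1=-3, K_2=5.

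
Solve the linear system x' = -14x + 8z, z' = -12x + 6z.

x(t) = 2C_1e^(-2t) + C_2e^(-6t), z(t) = 3C_1e^(-2t) + C_2e^(-6t)

Coefficient matrix A = [[-14, 8], [-12, 6]].
Characteristic polynomial det(A - λI) = λ^2 + 8λ + 12 = 0.
Eigenvalues λ = -2, -6.
For λ=-2: (A-λI) row 1 is [-12, 8], so an eigenvector is (2, 3).
For λ=-6: (A-λI) row 1 is [-8, 8], so an eigenvector is (1, 1).
General solution: C_1e^(-2t)(2,3) + C_2e^(-6t)(1,1).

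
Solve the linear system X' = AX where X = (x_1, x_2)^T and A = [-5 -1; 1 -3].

Coefficient matrix A = [[-5, -1], [1, -3]].
Characteristic polynomial det(A - λI) = λ^2 + 8λ + 16 = 0.
Single eigenvalue λ = -4 with algebraic multiplicity 2.
Eigenvector v = (-1,1); generalized eigenvector w with (A-λI)w=v is (0,1).
General solution: e^(-4t)[C_1·v + C_2·(t·v + w)].

x_1(t) = -C_1e^(-4t) - C_2te^(-4t), x_2(t) = C_1e^(-4t) + C_2te^(-4t) + C_2e^(-4t)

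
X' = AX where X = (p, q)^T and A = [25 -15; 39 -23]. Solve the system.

Coefficient matrix A = [[25, -15], [39, -23]].
Characteristic polynomial det(A - λI) = λ^2 - 2λ + 10 = 0.
Eigenvalues λ = 1 ± 3i (complex conjugate pair).
For λ=1+3i: an eigenvector is (-1,-2) - i(2,3) = (-1 - 2i, -2 - 3i).
A real fundamental pair from Re and Im of e^((1+3i)t)v: X_1 = e^(t)(cos(3t)·(-1,-2) + sin(3t)·(2,3)), X_2 = e^(t)(sin(3t)·(-1,-2) - cos(3t)·(2,3)).
General solution: K_1X_1 + K_2X_2.

p(t) = 2K_1e^(t)sin(3t) - K_1e^(t)cos(3t) - K_2e^(t)sin(3t) - 2K_2e^(t)cos(3t), q(t) = 3K_1e^(t)sin(3t) - 2K_1e^(t)cos(3t) - 2K_2e^(t)sin(3t) - 3K_2e^(t)cos(3t)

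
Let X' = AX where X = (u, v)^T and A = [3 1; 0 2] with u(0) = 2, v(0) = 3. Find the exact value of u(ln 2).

28

A = [[3,1],[0,2]]; eigenvalues λ = 3, 2.
Eigenvectors: (1,0) for λ=3, (1,-1) for λ=2.
From the initial condition, c_1 = 5, c_2 = -3.
u(ln 2) = (5)(2^3)(1) + (-3)(2^2)(1) = 28.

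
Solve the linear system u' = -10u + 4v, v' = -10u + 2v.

Coefficient matrix A = [[-10, 4], [-10, 2]].
Characteristic polynomial det(A - λI) = λ^2 + 8λ + 20 = 0.
Eigenvalues λ = -4 ± 2i (complex conjugate pair).
For λ=-4+2i: an eigenvector is (-1,-1) - i(1,2) = (-1 - i, -1 - 2i).
A real fundamental pair from Re and Im of e^((-4+2i)t)v: X_1 = e^(-4t)(cos(2t)·(-1,-1) + sin(2t)·(1,2)), X_2 = e^(-4t)(sin(2t)·(-1,-1) - cos(2t)·(1,2)).
General solution: C_1X_1 + C_2X_2.

u(t) = C_1e^(-4t)sin(2t) - C_1e^(-4t)cos(2t) - C_2e^(-4t)sin(2t) - C_2e^(-4t)cos(2t), v(t) = 2C_1e^(-4t)sin(2t) - C_1e^(-4t)cos(2t) - C_2e^(-4t)sin(2t) - 2C_2e^(-4t)cos(2t)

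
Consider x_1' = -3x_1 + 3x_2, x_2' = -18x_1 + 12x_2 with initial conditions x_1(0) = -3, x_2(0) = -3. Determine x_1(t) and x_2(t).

x_1(t) = 3e^(6t) - 6e^(3t), x_2(t) = 9e^(6t) - 12e^(3t)

Coefficient matrix A = [[-3, 3], [-18, 12]].
Characteristic polynomial det(A - λI) = λ^2 - 9λ + 18 = 0.
Eigenvalues λ = 6, 3.
For λ=6: (A-λI) row 1 is [-9, 3], so an eigenvector is (-1, -3).
For λ=3: (A-λI) row 1 is [-6, 3], so an eigenvector is (1, 2).
General solution: c_1e^(6t)(-1,-3) + c_2e^(3t)(1,2).
Applying x_1(0)=-3, x_2(0)=-3 gives c_1=-3, c_2=-6.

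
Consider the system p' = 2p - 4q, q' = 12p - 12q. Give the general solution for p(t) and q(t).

p(t) = -K_1e^(-6t) - 2K_2e^(-4t), q(t) = -2K_1e^(-6t) - 3K_2e^(-4t)

Coefficient matrix A = [[2, -4], [12, -12]].
Characteristic polynomial det(A - λI) = λ^2 + 10λ + 24 = 0.
Eigenvalues λ = -6, -4.
For λ=-6: (A-λI) row 1 is [8, -4], so an eigenvector is (-1, -2).
For λ=-4: (A-λI) row 1 is [6, -4], so an eigenvector is (-2, -3).
General solution: K_1e^(-6t)(-1,-2) + K_2e^(-4t)(-2,-3).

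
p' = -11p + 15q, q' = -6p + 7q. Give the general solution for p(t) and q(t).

Coefficient matrix A = [[-11, 15], [-6, 7]].
Characteristic polynomial det(A - λI) = λ^2 + 4λ + 13 = 0.
Eigenvalues λ = -2 ± 3i (complex conjugate pair).
For λ=-2+3i: an eigenvector is (-2,-1) - i(1,1) = (-2 - i, -1 - i).
A real fundamental pair from Re and Im of e^((-2+3i)t)v: X_1 = e^(-2t)(cos(3t)·(-2,-1) + sin(3t)·(1,1)), X_2 = e^(-2t)(sin(3t)·(-2,-1) - cos(3t)·(1,1)).
General solution: C_1X_1 + C_2X_2.

p(t) = C_1e^(-2t)sin(3t) - 2C_1e^(-2t)cos(3t) - 2C_2e^(-2t)sin(3t) - C_2e^(-2t)cos(3t), q(t) = C_1e^(-2t)sin(3t) - C_1e^(-2t)cos(3t) - C_2e^(-2t)sin(3t) - C_2e^(-2t)cos(3t)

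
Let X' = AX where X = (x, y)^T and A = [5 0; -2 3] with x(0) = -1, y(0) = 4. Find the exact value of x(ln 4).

A = [[5,0],[-2,3]]; eigenvalues λ = 5, 3.
Eigenvectors: (1,-1) for λ=5, (0,1) for λ=3.
From the initial condition, c_1 = -1, c_2 = 3.
x(ln 4) = (-1)(4^5)(1) + (3)(4^3)(0) = -1024.

-1024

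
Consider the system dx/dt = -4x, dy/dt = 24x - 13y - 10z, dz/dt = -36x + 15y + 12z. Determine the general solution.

Coefficient matrix A = [[-4, 0, 0], [24, -13, -10], [-36, 15, 12]].
det(A - λI) = 0 gives eigenvalues λ = -4, 2, -3.
For λ=-4: eigenvector (1,-4,6).
For λ=2: eigenvector (0,-2,3).
For λ=-3: eigenvector (0,1,-1).
General solution: C_1e^(-4t)(1,-4,6) + C_2e^(2t)(0,-2,3) + C_3e^(-3t)(0,1,-1).

x(t) = C_1e^(-4t), y(t) = -4C_1e^(-4t) - 2C_2e^(2t) + C_3e^(-3t), z(t) = 6C_1e^(-4t) + 3C_2e^(2t) - C_3e^(-3t)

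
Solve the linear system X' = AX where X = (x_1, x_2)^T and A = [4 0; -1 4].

x_1(t) = -c_2e^(4t), x_2(t) = c_1e^(4t) + c_2te^(4t) + c_2e^(4t)

Coefficient matrix A = [[4, 0], [-1, 4]].
Characteristic polynomial det(A - λI) = λ^2 - 8λ + 16 = 0.
Single eigenvalue λ = 4 with algebraic multiplicity 2.
Eigenvector v = (0,1); generalized eigenvector w with (A-λI)w=v is (-1,1).
General solution: e^(4t)[c_1·v + c_2·(t·v + w)].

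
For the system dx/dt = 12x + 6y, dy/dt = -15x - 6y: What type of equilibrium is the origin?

A = [[12,6],[-15,-6]]; det(A-λI) = λ^2 - 6λ + 18.
λ = 3 ± 3i: positive real part.

unstable spiral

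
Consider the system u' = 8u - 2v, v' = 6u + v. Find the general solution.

Coefficient matrix A = [[8, -2], [6, 1]].
Characteristic polynomial det(A - λI) = λ^2 - 9λ + 20 = 0.
Eigenvalues λ = 4, 5.
For λ=4: (A-λI) row 1 is [4, -2], so an eigenvector is (1, 2).
For λ=5: (A-λI) row 1 is [3, -2], so an eigenvector is (2, 3).
General solution: C_1e^(4t)(1,2) + C_2e^(5t)(2,3).

u(t) = C_1e^(4t) + 2C_2e^(5t), v(t) = 2C_1e^(4t) + 3C_2e^(5t)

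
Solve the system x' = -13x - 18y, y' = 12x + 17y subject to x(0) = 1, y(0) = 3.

Coefficient matrix A = [[-13, -18], [12, 17]].
Characteristic polynomial det(A - λI) = λ^2 - 4λ - 5 = 0.
Eigenvalues λ = 5, -1.
For λ=5: (A-λI) row 1 is [-18, -18], so an eigenvector is (-1, 1).
For λ=-1: (A-λI) row 1 is [-12, -18], so an eigenvector is (-3, 2).
General solution: K_1e^(5t)(-1,1) + K_2e^(-t)(-3,2).
Applying x(0)=1, y(0)=3 gives K_1=11, K_2=-4.

x(t) = -11e^(5t) + 12e^(-t), y(t) = 11e^(5t) - 8e^(-t)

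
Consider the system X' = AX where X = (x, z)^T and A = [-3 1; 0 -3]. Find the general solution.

x(t) = -K_1e^(-3t) - K_2te^(-3t) - 2K_2e^(-3t), z(t) = -K_2e^(-3t)

Coefficient matrix A = [[-3, 1], [0, -3]].
Characteristic polynomial det(A - λI) = λ^2 + 6λ + 9 = 0.
Single eigenvalue λ = -3 with algebraic multiplicity 2.
Eigenvector v = (-1,0); generalized eigenvector w with (A-λI)w=v is (-2,-1).
General solution: e^(-3t)[K_1·v + K_2·(t·v + w)].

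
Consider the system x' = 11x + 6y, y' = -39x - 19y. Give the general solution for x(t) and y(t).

Coefficient matrix A = [[11, 6], [-39, -19]].
Characteristic polynomial det(A - λI) = λ^2 + 8λ + 25 = 0.
Eigenvalues λ = -4 ± 3i (complex conjugate pair).
For λ=-4+3i: an eigenvector is (1,-3) - i(-1,2) = (1 + i, -3 - 2i).
A real fundamental pair from Re and Im of e^((-4+3i)t)v: X_1 = e^(-4t)(cos(3t)·(1,-3) + sin(3t)·(-1,2)), X_2 = e^(-4t)(sin(3t)·(1,-3) - cos(3t)·(-1,2)).
General solution: c_1X_1 + c_2X_2.

x(t) = -c_1e^(-4t)sin(3t) + c_1e^(-4t)cos(3t) + c_2e^(-4t)sin(3t) + c_2e^(-4t)cos(3t), y(t) = 2c_1e^(-4t)sin(3t) - 3c_1e^(-4t)cos(3t) - 3c_2e^(-4t)sin(3t) - 2c_2e^(-4t)cos(3t)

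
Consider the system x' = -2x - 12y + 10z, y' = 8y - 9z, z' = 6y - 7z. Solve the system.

Coefficient matrix A = [[-2, -12, 10], [0, 8, -9], [0, 6, -7]].
det(A - λI) = 0 gives eigenvalues λ = -2, -1, 2.
For λ=-2: eigenvector (1,0,0).
For λ=-1: eigenvector (2,-1,-1).
For λ=2: eigenvector (-4,3,2).
General solution: c_1e^(-2t)(1,0,0) + c_2e^(-t)(2,-1,-1) + c_3e^(2t)(-4,3,2).

x(t) = c_1e^(-2t) + 2c_2e^(-t) - 4c_3e^(2t), y(t) = -c_2e^(-t) + 3c_3e^(2t), z(t) = -c_2e^(-t) + 2c_3e^(2t)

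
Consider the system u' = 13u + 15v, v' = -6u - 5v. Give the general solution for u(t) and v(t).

Coefficient matrix A = [[13, 15], [-6, -5]].
Characteristic polynomial det(A - λI) = λ^2 - 8λ + 25 = 0.
Eigenvalues λ = 4 ± 3i (complex conjugate pair).
For λ=4+3i: an eigenvector is (2,-1) - i(1,-1) = (2 - i, -1 + i).
A real fundamental pair from Re and Im of e^((4+3i)t)v: X_1 = e^(4t)(cos(3t)·(2,-1) + sin(3t)·(1,-1)), X_2 = e^(4t)(sin(3t)·(2,-1) - cos(3t)·(1,-1)).
General solution: C_1X_1 + C_2X_2.

u(t) = C_1e^(4t)sin(3t) + 2C_1e^(4t)cos(3t) + 2C_2e^(4t)sin(3t) - C_2e^(4t)cos(3t), v(t) = -C_1e^(4t)sin(3t) - C_1e^(4t)cos(3t) - C_2e^(4t)sin(3t) + C_2e^(4t)cos(3t)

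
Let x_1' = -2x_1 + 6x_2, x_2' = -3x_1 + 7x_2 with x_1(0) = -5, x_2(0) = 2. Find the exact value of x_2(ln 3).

708

A = [[-2,6],[-3,7]]; eigenvalues λ = 1, 4.
Eigenvectors: (-2,-1) for λ=1, (-1,-1) for λ=4.
From the initial condition, c_1 = 7, c_2 = -9.
x_2(ln 3) = (7)(3^1)(-1) + (-9)(3^4)(-1) = 708.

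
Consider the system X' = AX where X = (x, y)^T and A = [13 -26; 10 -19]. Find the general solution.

Coefficient matrix A = [[13, -26], [10, -19]].
Characteristic polynomial det(A - λI) = λ^2 + 6λ + 13 = 0.
Eigenvalues λ = -3 ± 2i (complex conjugate pair).
For λ=-3+2i: an eigenvector is (3,2) - i(-2,-1) = (3 + 2i, 2 + i).
A real fundamental pair from Re and Im of e^((-3+2i)t)v: X_1 = e^(-3t)(cos(2t)·(3,2) + sin(2t)·(-2,-1)), X_2 = e^(-3t)(sin(2t)·(3,2) - cos(2t)·(-2,-1)).
General solution: c_1X_1 + c_2X_2.

x(t) = -2c_1e^(-3t)sin(2t) + 3c_1e^(-3t)cos(2t) + 3c_2e^(-3t)sin(2t) + 2c_2e^(-3t)cos(2t), y(t) = -c_1e^(-3t)sin(2t) + 2c_1e^(-3t)cos(2t) + 2c_2e^(-3t)sin(2t) + c_2e^(-3t)cos(2t)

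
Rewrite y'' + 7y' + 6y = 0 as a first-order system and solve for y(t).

Let x_1 = y, x_2 = y'. Then x_1' = x_2 and x_2' = -6x_1 - 7x_2.
A = [[0,1],[-6,-7]]; det(A-λI) = λ^2 + 7λ + 6.
Eigenvalues λ = -6, -1 with eigenvectors (1,-6), (1,-1).

y(t) = K_1e^(-6t) + K_2e^(-t)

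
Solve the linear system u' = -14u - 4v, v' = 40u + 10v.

Coefficient matrix A = [[-14, -4], [40, 10]].
Characteristic polynomial det(A - λI) = λ^2 + 4λ + 20 = 0.
Eigenvalues λ = -2 ± 4i (complex conjugate pair).
For λ=-2+4i: an eigenvector is (0,1) - i(-1,3) = (0 + i, 1 - 3i).
A real fundamental pair from Re and Im of e^((-2+4i)t)v: X_1 = e^(-2t)(cos(4t)·(0,1) + sin(4t)·(-1,3)), X_2 = e^(-2t)(sin(4t)·(0,1) - cos(4t)·(-1,3)).
General solution: C_1X_1 + C_2X_2.

u(t) = -C_1e^(-2t)sin(4t) + C_2e^(-2t)cos(4t), v(t) = 3C_1e^(-2t)sin(4t) + C_1e^(-2t)cos(4t) + C_2e^(-2t)sin(4t) - 3C_2e^(-2t)cos(4t)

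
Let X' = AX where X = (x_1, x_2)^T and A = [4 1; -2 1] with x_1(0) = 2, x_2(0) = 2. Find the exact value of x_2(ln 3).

-90

A = [[4,1],[-2,1]]; eigenvalues λ = 2, 3.
Eigenvectors: (1,-2) for λ=2, (1,-1) for λ=3.
From the initial condition, c_1 = -4, c_2 = 6.
x_2(ln 3) = (-4)(3^2)(-2) + (6)(3^3)(-1) = -90.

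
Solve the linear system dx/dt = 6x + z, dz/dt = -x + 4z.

x(t) = -c_1e^(5t) - c_2te^(5t) - c_2e^(5t), z(t) = c_1e^(5t) + c_2te^(5t)

Coefficient matrix A = [[6, 1], [-1, 4]].
Characteristic polynomial det(A - λI) = λ^2 - 10λ + 25 = 0.
Single eigenvalue λ = 5 with algebraic multiplicity 2.
Eigenvector v = (-1,1); generalized eigenvector w with (A-λI)w=v is (-1,0).
General solution: e^(5t)[c_1·v + c_2·(t·v + w)].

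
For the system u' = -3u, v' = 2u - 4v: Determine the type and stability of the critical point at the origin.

A = [[-3,0],[2,-4]]; det(A-λI) = λ^2 + 7λ + 12.
λ = -4, -3: both negative.

stable node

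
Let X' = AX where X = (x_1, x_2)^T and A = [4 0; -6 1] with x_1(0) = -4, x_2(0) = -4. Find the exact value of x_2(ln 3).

612

A = [[4,0],[-6,1]]; eigenvalues λ = 1, 4.
Eigenvectors: (0,-1) for λ=1, (-1,2) for λ=4.
From the initial condition, c_1 = 12, c_2 = 4.
x_2(ln 3) = (12)(3^1)(-1) + (4)(3^4)(2) = 612.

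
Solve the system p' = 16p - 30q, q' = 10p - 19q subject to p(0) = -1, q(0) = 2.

p(t) = -16e^(t) + 15e^(-4t), q(t) = -8e^(t) + 10e^(-4t)

Coefficient matrix A = [[16, -30], [10, -19]].
Characteristic polynomial det(A - λI) = λ^2 + 3λ - 4 = 0.
Eigenvalues λ = 1, -4.
For λ=1: (A-λI) row 1 is [15, -30], so an eigenvector is (2, 1).
For λ=-4: (A-λI) row 1 is [20, -30], so an eigenvector is (-3, -2).
General solution: c_1e^(t)(2,1) + c_2e^(-4t)(-3,-2).
Applying p(0)=-1, q(0)=2 gives c_1=-8, c_2=-5.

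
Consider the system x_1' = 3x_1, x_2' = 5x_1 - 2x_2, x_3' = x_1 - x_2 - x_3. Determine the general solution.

Coefficient matrix A = [[3, 0, 0], [5, -2, 0], [1, -1, -1]].
det(A - λI) = 0 gives eigenvalues λ = 3, -2, -1.
For λ=3: eigenvector (1,1,0).
For λ=-2: eigenvector (0,1,1).
For λ=-1: eigenvector (0,0,1).
General solution: c_1e^(3t)(1,1,0) + c_2e^(-2t)(0,1,1) + c_3e^(-t)(0,0,1).

x_1(t) = c_1e^(3t), x_2(t) = c_1e^(3t) + c_2e^(-2t), x_3(t) = c_2e^(-2t) + c_3e^(-t)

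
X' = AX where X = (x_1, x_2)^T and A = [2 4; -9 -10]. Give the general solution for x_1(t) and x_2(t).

Coefficient matrix A = [[2, 4], [-9, -10]].
Characteristic polynomial det(A - λI) = λ^2 + 8λ + 16 = 0.
Single eigenvalue λ = -4 with algebraic multiplicity 2.
Eigenvector v = (-2,3); generalized eigenvector w with (A-λI)w=v is (-1,1).
General solution: e^(-4t)[K_1·v + K_2·(t·v + w)].

x_1(t) = -2K_1e^(-4t) - 2K_2te^(-4t) - K_2e^(-4t), x_2(t) = 3K_1e^(-4t) + 3K_2te^(-4t) + K_2e^(-4t)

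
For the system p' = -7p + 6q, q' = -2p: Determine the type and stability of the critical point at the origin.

stable node

A = [[-7,6],[-2,0]]; det(A-λI) = λ^2 + 7λ + 12.
λ = -4, -3: both negative.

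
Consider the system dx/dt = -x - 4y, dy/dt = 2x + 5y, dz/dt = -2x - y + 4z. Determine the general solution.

x(t) = 2C_1e^(t) - C_2e^(3t), y(t) = -C_1e^(t) + C_2e^(3t), z(t) = C_1e^(t) - C_2e^(3t) + C_3e^(4t)

Coefficient matrix A = [[-1, -4, 0], [2, 5, 0], [-2, -1, 4]].
det(A - λI) = 0 gives eigenvalues λ = 1, 3, 4.
For λ=1: eigenvector (2,-1,1).
For λ=3: eigenvector (-1,1,-1).
For λ=4: eigenvector (0,0,1).
General solution: C_1e^(t)(2,-1,1) + C_2e^(3t)(-1,1,-1) + C_3e^(4t)(0,0,1).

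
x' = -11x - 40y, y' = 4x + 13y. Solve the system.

Coefficient matrix A = [[-11, -40], [4, 13]].
Characteristic polynomial det(A - λI) = λ^2 - 2λ + 17 = 0.
Eigenvalues λ = 1 ± 4i (complex conjugate pair).
For λ=1+4i: an eigenvector is (1,0) - i(-3,1) = (1 + 3i, 0 - i).
A real fundamental pair from Re and Im of e^((1+4i)t)v: X_1 = e^(t)(cos(4t)·(1,0) + sin(4t)·(-3,1)), X_2 = e^(t)(sin(4t)·(1,0) - cos(4t)·(-3,1)).
General solution: K_1X_1 + K_2X_2.

x(t) = -3K_1e^(t)sin(4t) + K_1e^(t)cos(4t) + K_2e^(t)sin(4t) + 3K_2e^(t)cos(4t), y(t) = K_1e^(t)sin(4t) - K_2e^(t)cos(4t)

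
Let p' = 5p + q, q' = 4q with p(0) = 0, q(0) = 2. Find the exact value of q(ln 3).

A = [[5,1],[0,4]]; eigenvalues λ = 4, 5.
Eigenvectors: (-1,1) for λ=4, (-1,0) for λ=5.
From the initial condition, c_1 = 2, c_2 = -2.
q(ln 3) = (2)(3^4)(1) + (-2)(3^5)(0) = 162.

162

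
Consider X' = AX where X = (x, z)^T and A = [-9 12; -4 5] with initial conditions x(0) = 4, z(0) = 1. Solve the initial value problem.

x(t) = -6e^(-t) + 10e^(-3t), z(t) = -4e^(-t) + 5e^(-3t)

Coefficient matrix A = [[-9, 12], [-4, 5]].
Characteristic polynomial det(A - λI) = λ^2 + 4λ + 3 = 0.
Eigenvalues λ = -1, -3.
For λ=-1: (A-λI) row 1 is [-8, 12], so an eigenvector is (3, 2).
For λ=-3: (A-λI) row 1 is [-6, 12], so an eigenvector is (-2, -1).
General solution: C_1e^(-t)(3,2) + C_2e^(-3t)(-2,-1).
Applying x(0)=4, z(0)=1 gives C_1=-2, C_2=-5.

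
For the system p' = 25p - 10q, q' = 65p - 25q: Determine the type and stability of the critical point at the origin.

center

A = [[25,-10],[65,-25]]; det(A-λI) = λ^2 + 25.
λ = 0 ± 5i: zero real part.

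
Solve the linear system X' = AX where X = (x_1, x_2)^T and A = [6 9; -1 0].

x_1(t) = -3K_1e^(3t) - 3K_2te^(3t) - K_2e^(3t), x_2(t) = K_1e^(3t) + K_2te^(3t)

Coefficient matrix A = [[6, 9], [-1, 0]].
Characteristic polynomial det(A - λI) = λ^2 - 6λ + 9 = 0.
Single eigenvalue λ = 3 with algebraic multiplicity 2.
Eigenvector v = (-3,1); generalized eigenvector w with (A-λI)w=v is (-1,0).
General solution: e^(3t)[K_1·v + K_2·(t·v + w)].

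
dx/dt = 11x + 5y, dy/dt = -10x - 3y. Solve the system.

Coefficient matrix A = [[11, 5], [-10, -3]].
Characteristic polynomial det(A - λI) = λ^2 - 8λ + 17 = 0.
Eigenvalues λ = 4 ± i (complex conjugate pair).
For λ=4+i: an eigenvector is (-2,3) - i(1,-1) = (-2 - i, 3 + i).
A real fundamental pair from Re and Im of e^((4+i)t)v: X_1 = e^(4t)(cos(t)·(-2,3) + sin(t)·(1,-1)), X_2 = e^(4t)(sin(t)·(-2,3) - cos(t)·(1,-1)).
General solution: c_1X_1 + c_2X_2.

x(t) = c_1e^(4t)sin(t) - 2c_1e^(4t)cos(t) - 2c_2e^(4t)sin(t) - c_2e^(4t)cos(t), y(t) = -c_1e^(4t)sin(t) + 3c_1e^(4t)cos(t) + 3c_2e^(4t)sin(t) + c_2e^(4t)cos(t)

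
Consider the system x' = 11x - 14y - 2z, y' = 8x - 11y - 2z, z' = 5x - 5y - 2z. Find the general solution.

Coefficient matrix A = [[11, -14, -2], [8, -11, -2], [5, -5, -2]].
det(A - λI) = 0 gives eigenvalues λ = -2, -3, 3.
For λ=-2: eigenvector (-2,-2,1).
For λ=-3: eigenvector (1,1,0).
For λ=3: eigenvector (2,1,1).
General solution: c_1e^(-2t)(-2,-2,1) + c_2e^(-3t)(1,1,0) + c_3e^(3t)(2,1,1).

x(t) = -2c_1e^(-2t) + c_2e^(-3t) + 2c_3e^(3t), y(t) = -2c_1e^(-2t) + c_2e^(-3t) + c_3e^(3t), z(t) = c_1e^(-2t) + c_3e^(3t)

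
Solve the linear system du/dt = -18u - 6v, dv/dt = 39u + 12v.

u(t) = -c_1e^(-3t)sin(3t) + c_1e^(-3t)cos(3t) + c_2e^(-3t)sin(3t) + c_2e^(-3t)cos(3t), v(t) = 3c_1e^(-3t)sin(3t) - 2c_1e^(-3t)cos(3t) - 2c_2e^(-3t)sin(3t) - 3c_2e^(-3t)cos(3t)

Coefficient matrix A = [[-18, -6], [39, 12]].
Characteristic polynomial det(A - λI) = λ^2 + 6λ + 18 = 0.
Eigenvalues λ = -3 ± 3i (complex conjugate pair).
For λ=-3+3i: an eigenvector is (1,-2) - i(-1,3) = (1 + i, -2 - 3i).
A real fundamental pair from Re and Im of e^((-3+3i)t)v: X_1 = e^(-3t)(cos(3t)·(1,-2) + sin(3t)·(-1,3)), X_2 = e^(-3t)(sin(3t)·(1,-2) - cos(3t)·(-1,3)).
General solution: c_1X_1 + c_2X_2.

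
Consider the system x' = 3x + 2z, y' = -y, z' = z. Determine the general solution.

Coefficient matrix A = [[3, 0, 2], [0, -1, 0], [0, 0, 1]].
det(A - λI) = 0 gives eigenvalues λ = 1, -1, 3.
For λ=1: eigenvector (-1,0,1).
For λ=-1: eigenvector (0,1,0).
For λ=3: eigenvector (1,0,0).
General solution: C_1e^(t)(-1,0,1) + C_2e^(-t)(0,1,0) + C_3e^(3t)(1,0,0).

x(t) = -C_1e^(t) + C_3e^(3t), y(t) = C_2e^(-t), z(t) = C_1e^(t)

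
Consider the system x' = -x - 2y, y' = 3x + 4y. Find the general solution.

Coefficient matrix A = [[-1, -2], [3, 4]].
Characteristic polynomial det(A - λI) = λ^2 - 3λ + 2 = 0.
Eigenvalues λ = 1, 2.
For λ=1: (A-λI) row 1 is [-2, -2], so an eigenvector is (-1, 1).
For λ=2: (A-λI) row 1 is [-3, -2], so an eigenvector is (-2, 3).
General solution: c_1e^(t)(-1,1) + c_2e^(2t)(-2,3).

x(t) = -c_1e^(t) - 2c_2e^(2t), y(t) = c_1e^(t) + 3c_2e^(2t)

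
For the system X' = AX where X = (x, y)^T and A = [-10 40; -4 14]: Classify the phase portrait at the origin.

unstable spiral

A = [[-10,40],[-4,14]]; det(A-λI) = λ^2 - 4λ + 20.
λ = 2 ± 4i: positive real part.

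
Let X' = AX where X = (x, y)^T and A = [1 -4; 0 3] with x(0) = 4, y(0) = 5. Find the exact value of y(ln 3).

135

A = [[1,-4],[0,3]]; eigenvalues λ = 1, 3.
Eigenvectors: (-1,0) for λ=1, (2,-1) for λ=3.
From the initial condition, c_1 = -14, c_2 = -5.
y(ln 3) = (-14)(3^1)(0) + (-5)(3^3)(-1) = 135.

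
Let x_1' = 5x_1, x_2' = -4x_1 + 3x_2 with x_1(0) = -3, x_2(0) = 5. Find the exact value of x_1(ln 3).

-729

A = [[5,0],[-4,3]]; eigenvalues λ = 3, 5.
Eigenvectors: (0,1) for λ=3, (1,-2) for λ=5.
From the initial condition, c_1 = -1, c_2 = -3.
x_1(ln 3) = (-1)(3^3)(0) + (-3)(3^5)(1) = -729.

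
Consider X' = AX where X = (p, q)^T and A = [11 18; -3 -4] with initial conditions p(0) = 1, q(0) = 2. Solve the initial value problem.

p(t) = 15e^(5t) - 14e^(2t), q(t) = -5e^(5t) + 7e^(2t)

Coefficient matrix A = [[11, 18], [-3, -4]].
Characteristic polynomial det(A - λI) = λ^2 - 7λ + 10 = 0.
Eigenvalues λ = 5, 2.
For λ=5: (A-λI) row 1 is [6, 18], so an eigenvector is (3, -1).
For λ=2: (A-λI) row 1 is [9, 18], so an eigenvector is (-2, 1).
General solution: K_1e^(5t)(3,-1) + K_2e^(2t)(-2,1).
Applying p(0)=1, q(0)=2 gives K_1=5, K_2=7.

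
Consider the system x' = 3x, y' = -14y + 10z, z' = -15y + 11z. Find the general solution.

x(t) = C_1e^(3t), y(t) = C_2e^(-4t) + 2C_3e^(t), z(t) = C_2e^(-4t) + 3C_3e^(t)

Coefficient matrix A = [[3, 0, 0], [0, -14, 10], [0, -15, 11]].
det(A - λI) = 0 gives eigenvalues λ = 3, -4, 1.
For λ=3: eigenvector (1,0,0).
For λ=-4: eigenvector (0,1,1).
For λ=1: eigenvector (0,2,3).
General solution: C_1e^(3t)(1,0,0) + C_2e^(-4t)(0,1,1) + C_3e^(t)(0,2,3).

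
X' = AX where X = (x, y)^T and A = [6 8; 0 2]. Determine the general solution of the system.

x(t) = c_1e^(6t) + 2c_2e^(2t), y(t) = -c_2e^(2t)

Coefficient matrix A = [[6, 8], [0, 2]].
Characteristic polynomial det(A - λI) = λ^2 - 8λ + 12 = 0.
Eigenvalues λ = 6, 2.
For λ=6: (A-λI) row 1 is [0, 8], so an eigenvector is (1, 0).
For λ=2: (A-λI) row 1 is [4, 8], so an eigenvector is (2, -1).
General solution: c_1e^(6t)(1,0) + c_2e^(2t)(2,-1).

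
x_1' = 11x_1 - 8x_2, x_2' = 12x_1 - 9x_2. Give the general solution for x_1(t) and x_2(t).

x_1(t) = -c_1e^(3t) - 2c_2e^(-t), x_2(t) = -c_1e^(3t) - 3c_2e^(-t)

Coefficient matrix A = [[11, -8], [12, -9]].
Characteristic polynomial det(A - λI) = λ^2 - 2λ - 3 = 0.
Eigenvalues λ = 3, -1.
For λ=3: (A-λI) row 1 is [8, -8], so an eigenvector is (-1, -1).
For λ=-1: (A-λI) row 1 is [12, -8], so an eigenvector is (-2, -3).
General solution: c_1e^(3t)(-1,-1) + c_2e^(-t)(-2,-3).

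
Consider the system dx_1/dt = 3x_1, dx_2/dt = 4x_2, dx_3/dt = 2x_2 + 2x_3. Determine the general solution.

x_1(t) = C_1e^(3t), x_2(t) = C_2e^(4t), x_3(t) = C_2e^(4t) + C_3e^(2t)

Coefficient matrix A = [[3, 0, 0], [0, 4, 0], [0, 2, 2]].
det(A - λI) = 0 gives eigenvalues λ = 3, 4, 2.
For λ=3: eigenvector (1,0,0).
For λ=4: eigenvector (0,1,1).
For λ=2: eigenvector (0,0,1).
General solution: C_1e^(3t)(1,0,0) + C_2e^(4t)(0,1,1) + C_3e^(2t)(0,0,1).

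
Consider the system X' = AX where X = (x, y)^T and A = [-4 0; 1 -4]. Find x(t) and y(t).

x(t) = -K_2e^(-4t), y(t) = -K_1e^(-4t) - K_2te^(-4t) - 2K_2e^(-4t)

Coefficient matrix A = [[-4, 0], [1, -4]].
Characteristic polynomial det(A - λI) = λ^2 + 8λ + 16 = 0.
Single eigenvalue λ = -4 with algebraic multiplicity 2.
Eigenvector v = (0,-1); generalized eigenvector w with (A-λI)w=v is (-1,-2).
General solution: e^(-4t)[K_1·v + K_2·(t·v + w)].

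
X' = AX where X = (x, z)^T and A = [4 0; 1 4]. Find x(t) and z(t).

x(t) = C_2e^(4t), z(t) = C_1e^(4t) + C_2te^(4t) - C_2e^(4t)

Coefficient matrix A = [[4, 0], [1, 4]].
Characteristic polynomial det(A - λI) = λ^2 - 8λ + 16 = 0.
Single eigenvalue λ = 4 with algebraic multiplicity 2.
Eigenvector v = (0,1); generalized eigenvector w with (A-λI)w=v is (1,-1).
General solution: e^(4t)[C_1·v + C_2·(t·v + w)].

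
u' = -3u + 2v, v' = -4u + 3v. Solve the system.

Coefficient matrix A = [[-3, 2], [-4, 3]].
Characteristic polynomial det(A - λI) = λ^2 - 1 = 0.
Eigenvalues λ = 1, -1.
For λ=1: (A-λI) row 1 is [-4, 2], so an eigenvector is (-1, -2).
For λ=-1: (A-λI) row 1 is [-2, 2], so an eigenvector is (1, 1).
General solution: c_1e^(t)(-1,-2) + c_2e^(-t)(1,1).

u(t) = -c_1e^(t) + c_2e^(-t), v(t) = -2c_1e^(t) + c_2e^(-t)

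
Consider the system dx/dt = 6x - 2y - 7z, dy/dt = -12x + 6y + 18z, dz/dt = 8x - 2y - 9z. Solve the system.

x(t) = K_1e^(-2t) + 2K_2e^(2t) + K_3e^(3t), y(t) = -3K_1e^(-2t) - 3K_2e^(2t) - 2K_3e^(3t), z(t) = 2K_1e^(-2t) + 2K_2e^(2t) + K_3e^(3t)

Coefficient matrix A = [[6, -2, -7], [-12, 6, 18], [8, -2, -9]].
det(A - λI) = 0 gives eigenvalues λ = -2, 2, 3.
For λ=-2: eigenvector (1,-3,2).
For λ=2: eigenvector (2,-3,2).
For λ=3: eigenvector (1,-2,1).
General solution: K_1e^(-2t)(1,-3,2) + K_2e^(2t)(2,-3,2) + K_3e^(3t)(1,-2,1).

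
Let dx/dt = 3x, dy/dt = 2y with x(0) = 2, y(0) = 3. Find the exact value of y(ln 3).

27

A = [[3,0],[0,2]]; eigenvalues λ = 2, 3.
Eigenvectors: (0,-1) for λ=2, (1,0) for λ=3.
From the initial condition, c_1 = -3, c_2 = 2.
y(ln 3) = (-3)(3^2)(-1) + (2)(3^3)(0) = 27.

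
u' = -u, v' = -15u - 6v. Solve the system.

Coefficient matrix A = [[-1, 0], [-15, -6]].
Characteristic polynomial det(A - λI) = λ^2 + 7λ + 6 = 0.
Eigenvalues λ = -1, -6.
For λ=-1: (A-λI) row 2 is [-15, -5], so an eigenvector is (1, -3).
For λ=-6: (A-λI) row 1 is [5, 0], so an eigenvector is (0, 1).
General solution: c_1e^(-t)(1,-3) + c_2e^(-6t)(0,1).

u(t) = c_1e^(-t), v(t) = -3c_1e^(-t) + c_2e^(-6t)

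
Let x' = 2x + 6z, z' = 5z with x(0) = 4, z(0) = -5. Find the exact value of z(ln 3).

-1215

A = [[2,6],[0,5]]; eigenvalues λ = 5, 2.
Eigenvectors: (2,1) for λ=5, (-1,0) for λ=2.
From the initial condition, c_1 = -5, c_2 = -14.
z(ln 3) = (-5)(3^5)(1) + (-14)(3^2)(0) = -1215.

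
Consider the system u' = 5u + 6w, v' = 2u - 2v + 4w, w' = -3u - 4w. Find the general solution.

u(t) = -C_1e^(-t) - 2C_3e^(2t), v(t) = 2C_1e^(-t) + C_2e^(-2t), w(t) = C_1e^(-t) + C_3e^(2t)

Coefficient matrix A = [[5, 0, 6], [2, -2, 4], [-3, 0, -4]].
det(A - λI) = 0 gives eigenvalues λ = -1, -2, 2.
For λ=-1: eigenvector (-1,2,1).
For λ=-2: eigenvector (0,1,0).
For λ=2: eigenvector (-2,0,1).
General solution: C_1e^(-t)(-1,2,1) + C_2e^(-2t)(0,1,0) + C_3e^(2t)(-2,0,1).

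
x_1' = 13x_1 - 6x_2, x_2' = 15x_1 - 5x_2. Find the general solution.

Coefficient matrix A = [[13, -6], [15, -5]].
Characteristic polynomial det(A - λI) = λ^2 - 8λ + 25 = 0.
Eigenvalues λ = 4 ± 3i (complex conjugate pair).
For λ=4+3i: an eigenvector is (-1,-2) - i(1,1) = (-1 - i, -2 - i).
A real fundamental pair from Re and Im of e^((4+3i)t)v: X_1 = e^(4t)(cos(3t)·(-1,-2) + sin(3t)·(1,1)), X_2 = e^(4t)(sin(3t)·(-1,-2) - cos(3t)·(1,1)).
General solution: c_1X_1 + c_2X_2.

x_1(t) = c_1e^(4t)sin(3t) - c_1e^(4t)cos(3t) - c_2e^(4t)sin(3t) - c_2e^(4t)cos(3t), x_2(t) = c_1e^(4t)sin(3t) - 2c_1e^(4t)cos(3t) - 2c_2e^(4t)sin(3t) - c_2e^(4t)cos(3t)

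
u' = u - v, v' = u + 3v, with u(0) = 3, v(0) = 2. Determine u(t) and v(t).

Coefficient matrix A = [[1, -1], [1, 3]].
Characteristic polynomial det(A - λI) = λ^2 - 4λ + 4 = 0.
Single eigenvalue λ = 2 with algebraic multiplicity 2.
Eigenvector v = (-1,1); generalized eigenvector w with (A-λI)w=v is (-2,3).
General solution: e^(2t)[c_1·v + c_2·(t·v + w)].
Applying u(0)=3, v(0)=2 gives c_1=-13, c_2=5.

u(t) = -5te^(2t) + 3e^(2t), v(t) = 5te^(2t) + 2e^(2t)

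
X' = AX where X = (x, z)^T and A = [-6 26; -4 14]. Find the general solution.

Coefficient matrix A = [[-6, 26], [-4, 14]].
Characteristic polynomial det(A - λI) = λ^2 - 8λ + 20 = 0.
Eigenvalues λ = 4 ± 2i (complex conjugate pair).
For λ=4+2i: an eigenvector is (-2,-1) - i(-3,-1) = (-2 + 3i, -1 + i).
A real fundamental pair from Re and Im of e^((4+2i)t)v: X_1 = e^(4t)(cos(2t)·(-2,-1) + sin(2t)·(-3,-1)), X_2 = e^(4t)(sin(2t)·(-2,-1) - cos(2t)·(-3,-1)).
General solution: K_1X_1 + K_2X_2.

x(t) = -3K_1e^(4t)sin(2t) - 2K_1e^(4t)cos(2t) - 2K_2e^(4t)sin(2t) + 3K_2e^(4t)cos(2t), z(t) = -K_1e^(4t)sin(2t) - K_1e^(4t)cos(2t) - K_2e^(4t)sin(2t) + K_2e^(4t)cos(2t)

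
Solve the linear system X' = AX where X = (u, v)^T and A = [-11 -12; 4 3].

Coefficient matrix A = [[-11, -12], [4, 3]].
Characteristic polynomial det(A - λI) = λ^2 + 8λ + 15 = 0.
Eigenvalues λ = -5, -3.
For λ=-5: (A-λI) row 1 is [-6, -12], so an eigenvector is (-2, 1).
For λ=-3: (A-λI) row 1 is [-8, -12], so an eigenvector is (-3, 2).
General solution: c_1e^(-5t)(-2,1) + c_2e^(-3t)(-3,2).

u(t) = -2c_1e^(-5t) - 3c_2e^(-3t), v(t) = c_1e^(-5t) + 2c_2e^(-3t)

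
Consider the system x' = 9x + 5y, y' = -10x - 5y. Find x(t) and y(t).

x(t) = 2c_1e^(2t)sin(t) + c_1e^(2t)cos(t) + c_2e^(2t)sin(t) - 2c_2e^(2t)cos(t), y(t) = -3c_1e^(2t)sin(t) - c_1e^(2t)cos(t) - c_2e^(2t)sin(t) + 3c_2e^(2t)cos(t)

Coefficient matrix A = [[9, 5], [-10, -5]].
Characteristic polynomial det(A - λI) = λ^2 - 4λ + 5 = 0.
Eigenvalues λ = 2 ± i (complex conjugate pair).
For λ=2+i: an eigenvector is (1,-1) - i(2,-3) = (1 - 2i, -1 + 3i).
A real fundamental pair from Re and Im of e^((2+i)t)v: X_1 = e^(2t)(cos(t)·(1,-1) + sin(t)·(2,-3)), X_2 = e^(2t)(sin(t)·(1,-1) - cos(t)·(2,-3)).
General solution: c_1X_1 + c_2X_2.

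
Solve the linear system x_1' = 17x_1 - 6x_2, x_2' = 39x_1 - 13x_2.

x_1(t) = -K_1e^(2t)sin(3t) - K_1e^(2t)cos(3t) - K_2e^(2t)sin(3t) + K_2e^(2t)cos(3t), x_2(t) = -3K_1e^(2t)sin(3t) - 2K_1e^(2t)cos(3t) - 2K_2e^(2t)sin(3t) + 3K_2e^(2t)cos(3t)

Coefficient matrix A = [[17, -6], [39, -13]].
Characteristic polynomial det(A - λI) = λ^2 - 4λ + 13 = 0.
Eigenvalues λ = 2 ± 3i (complex conjugate pair).
For λ=2+3i: an eigenvector is (-1,-2) - i(-1,-3) = (-1 + i, -2 + 3i).
A real fundamental pair from Re and Im of e^((2+3i)t)v: X_1 = e^(2t)(cos(3t)·(-1,-2) + sin(3t)·(-1,-3)), X_2 = e^(2t)(sin(3t)·(-1,-2) - cos(3t)·(-1,-3)).
General solution: K_1X_1 + K_2X_2.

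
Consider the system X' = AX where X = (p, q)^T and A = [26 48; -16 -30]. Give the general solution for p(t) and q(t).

p(t) = -2K_1e^(2t) - 3K_2e^(-6t), q(t) = K_1e^(2t) + 2K_2e^(-6t)

Coefficient matrix A = [[26, 48], [-16, -30]].
Characteristic polynomial det(A - λI) = λ^2 + 4λ - 12 = 0.
Eigenvalues λ = 2, -6.
For λ=2: (A-λI) row 1 is [24, 48], so an eigenvector is (-2, 1).
For λ=-6: (A-λI) row 1 is [32, 48], so an eigenvector is (-3, 2).
General solution: K_1e^(2t)(-2,1) + K_2e^(-6t)(-3,2).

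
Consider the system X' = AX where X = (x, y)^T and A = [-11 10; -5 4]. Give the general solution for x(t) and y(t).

x(t) = -2C_1e^(-6t) - C_2e^(-t), y(t) = -C_1e^(-6t) - C_2e^(-t)

Coefficient matrix A = [[-11, 10], [-5, 4]].
Characteristic polynomial det(A - λI) = λ^2 + 7λ + 6 = 0.
Eigenvalues λ = -6, -1.
For λ=-6: (A-λI) row 1 is [-5, 10], so an eigenvector is (-2, -1).
For λ=-1: (A-λI) row 1 is [-10, 10], so an eigenvector is (-1, -1).
General solution: C_1e^(-6t)(-2,-1) + C_2e^(-t)(-1,-1).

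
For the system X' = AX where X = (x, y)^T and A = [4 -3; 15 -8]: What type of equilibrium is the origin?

A = [[4,-3],[15,-8]]; det(A-λI) = λ^2 + 4λ + 13.
λ = -2 ± 3i: negative real part.

stable spiral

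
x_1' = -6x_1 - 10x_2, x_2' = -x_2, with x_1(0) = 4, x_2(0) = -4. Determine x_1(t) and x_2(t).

x_1(t) = 8e^(-t) - 4e^(-6t), x_2(t) = -4e^(-t)

Coefficient matrix A = [[-6, -10], [0, -1]].
Characteristic polynomial det(A - λI) = λ^2 + 7λ + 6 = 0.
Eigenvalues λ = -6, -1.
For λ=-6: (A-λI) row 1 is [0, -10], so an eigenvector is (-1, 0).
For λ=-1: (A-λI) row 1 is [-5, -10], so an eigenvector is (2, -1).
General solution: K_1e^(-6t)(-1,0) + K_2e^(-t)(2,-1).
Applying x_1(0)=4, x_2(0)=-4 gives K_1=4, K_2=4.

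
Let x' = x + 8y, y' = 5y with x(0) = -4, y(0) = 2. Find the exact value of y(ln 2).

A = [[1,8],[0,5]]; eigenvalues λ = 5, 1.
Eigenvectors: (2,1) for λ=5, (-1,0) for λ=1.
From the initial condition, c_1 = 2, c_2 = 8.
y(ln 2) = (2)(2^5)(1) + (8)(2^1)(0) = 64.

64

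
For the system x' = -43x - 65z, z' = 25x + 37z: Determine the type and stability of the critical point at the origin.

stable spiral

A = [[-43,-65],[25,37]]; det(A-λI) = λ^2 + 6λ + 34.
λ = -3 ± 5i: negative real part.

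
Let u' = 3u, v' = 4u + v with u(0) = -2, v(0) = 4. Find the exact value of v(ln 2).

A = [[3,0],[4,1]]; eigenvalues λ = 3, 1.
Eigenvectors: (1,2) for λ=3, (0,-1) for λ=1.
From the initial condition, c_1 = -2, c_2 = -8.
v(ln 2) = (-2)(2^3)(2) + (-8)(2^1)(-1) = -16.

-16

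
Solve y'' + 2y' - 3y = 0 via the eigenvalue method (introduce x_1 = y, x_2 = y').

Let x_1 = y, x_2 = y'. Then x_1' = x_2 and x_2' = 3x_1 - 2x_2.
A = [[0,1],[3,-2]]; det(A-λI) = λ^2 + 2λ - 3.
Eigenvalues λ = 1, -3 with eigenvectors (1,1), (1,-3).

y(t) = K_1e^(t) + K_2e^(-3t)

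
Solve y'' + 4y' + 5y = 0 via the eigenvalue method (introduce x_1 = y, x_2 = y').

y(t) = K_1e^(-2t)cos(t) + K_2e^(-2t)sin(t)

Let x_1 = y, x_2 = y'. Then x_1' = x_2 and x_2' = -5x_1 - 4x_2.
A = [[0,1],[-5,-4]]; det(A-λI) = λ^2 + 4λ + 5.
Eigenvalues λ = -2 ± i.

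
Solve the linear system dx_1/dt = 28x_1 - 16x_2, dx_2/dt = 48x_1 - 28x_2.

Coefficient matrix A = [[28, -16], [48, -28]].
Characteristic polynomial det(A - λI) = λ^2 - 16 = 0.
Eigenvalues λ = -4, 4.
For λ=-4: (A-λI) row 1 is [32, -16], so an eigenvector is (1, 2).
For λ=4: (A-λI) row 1 is [24, -16], so an eigenvector is (-2, -3).
General solution: C_1e^(-4t)(1,2) + C_2e^(4t)(-2,-3).

x_1(t) = C_1e^(-4t) - 2C_2e^(4t), x_2(t) = 2C_1e^(-4t) - 3C_2e^(4t)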